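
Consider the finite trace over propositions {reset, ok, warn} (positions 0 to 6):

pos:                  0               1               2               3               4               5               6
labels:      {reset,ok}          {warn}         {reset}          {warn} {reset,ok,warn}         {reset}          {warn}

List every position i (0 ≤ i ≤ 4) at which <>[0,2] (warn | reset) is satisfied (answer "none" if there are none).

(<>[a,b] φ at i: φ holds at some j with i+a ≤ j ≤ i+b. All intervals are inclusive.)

0, 1, 2, 3, 4

Evaluate at each i in [0,4]:
  i=0: ✓ (witness j=0)
  i=1: ✓ (witness j=1)
  i=2: ✓ (witness j=2)
  i=3: ✓ (witness j=3)
  i=4: ✓ (witness j=4)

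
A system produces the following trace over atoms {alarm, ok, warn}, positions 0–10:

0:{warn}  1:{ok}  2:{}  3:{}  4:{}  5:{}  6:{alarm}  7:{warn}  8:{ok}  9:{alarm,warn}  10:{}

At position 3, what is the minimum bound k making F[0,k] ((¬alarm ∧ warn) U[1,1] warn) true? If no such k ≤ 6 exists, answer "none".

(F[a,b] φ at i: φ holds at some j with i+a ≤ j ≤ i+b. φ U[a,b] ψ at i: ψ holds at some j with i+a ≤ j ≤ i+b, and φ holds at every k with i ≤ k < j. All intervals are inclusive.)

Scan j = 3,4,… for ((¬alarm ∧ warn) U[1,1] warn):
  j=3: fails
  j=4: fails
  j=5: fails
  j=6: fails
  j=7: fails
  j=8: fails
  j=9: fails
No j in [3,9] satisfies it → none.

none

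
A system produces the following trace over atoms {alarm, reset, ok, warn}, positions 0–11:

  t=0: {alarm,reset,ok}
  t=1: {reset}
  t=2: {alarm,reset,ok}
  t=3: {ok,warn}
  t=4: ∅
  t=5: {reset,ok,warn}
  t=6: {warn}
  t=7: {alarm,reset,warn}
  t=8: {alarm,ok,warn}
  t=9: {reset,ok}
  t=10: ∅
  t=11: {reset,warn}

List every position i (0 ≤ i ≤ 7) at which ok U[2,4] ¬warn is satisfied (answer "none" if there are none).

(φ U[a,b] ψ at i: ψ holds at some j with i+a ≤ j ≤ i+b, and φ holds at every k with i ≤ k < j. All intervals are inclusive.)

2

Evaluate at each i in [0,7]:
  i=0: ✗ (lhs fails at k=1 before rhs at j=2)
  i=1: ✗ (lhs fails at k=1 before rhs at j=4)
  i=2: ✓ (rhs at j=4; lhs holds on [2,3])
  i=3: ✗ (no rhs in [5,7])
  i=4: ✗ (no rhs in [6,8])
  i=5: ✗ (lhs fails at k=6 before rhs at j=9)
  i=6: ✗ (lhs fails at k=6 before rhs at j=9)
  i=7: ✗ (lhs fails at k=7 before rhs at j=9)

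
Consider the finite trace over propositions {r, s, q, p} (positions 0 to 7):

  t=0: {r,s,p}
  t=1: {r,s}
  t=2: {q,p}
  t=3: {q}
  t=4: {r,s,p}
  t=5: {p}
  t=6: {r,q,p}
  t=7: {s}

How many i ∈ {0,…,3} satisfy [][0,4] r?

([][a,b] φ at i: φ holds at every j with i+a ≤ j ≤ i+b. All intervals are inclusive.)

0

Evaluate at each i in [0,3]:
  i=0: ✗ (fails at j=2)
  i=1: ✗ (fails at j=2)
  i=2: ✗ (fails at j=2)
  i=3: ✗ (fails at j=3)
Positions where it holds: {} → 0.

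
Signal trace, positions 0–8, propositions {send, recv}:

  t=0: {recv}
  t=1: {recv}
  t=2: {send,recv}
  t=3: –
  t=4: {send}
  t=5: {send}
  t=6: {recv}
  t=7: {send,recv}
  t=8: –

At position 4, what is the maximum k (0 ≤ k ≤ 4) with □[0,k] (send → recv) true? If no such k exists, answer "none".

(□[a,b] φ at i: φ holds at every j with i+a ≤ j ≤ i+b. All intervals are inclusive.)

(send → recv) must hold from j=4 onward; find where it first fails.
  j=4: fails → no k works.

none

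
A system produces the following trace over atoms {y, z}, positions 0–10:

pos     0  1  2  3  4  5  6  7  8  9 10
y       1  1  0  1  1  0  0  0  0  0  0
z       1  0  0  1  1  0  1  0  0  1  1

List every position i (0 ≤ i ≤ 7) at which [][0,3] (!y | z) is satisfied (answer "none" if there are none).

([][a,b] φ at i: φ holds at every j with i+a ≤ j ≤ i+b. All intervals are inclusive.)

Evaluate at each i in [0,7]:
  i=0: ✗ (fails at j=1)
  i=1: ✗ (fails at j=1)
  i=2: ✓ (all of [2,5])
  i=3: ✓ (all of [3,6])
  i=4: ✓ (all of [4,7])
  i=5: ✓ (all of [5,8])
  i=6: ✓ (all of [6,9])
  i=7: ✓ (all of [7,10])

2, 3, 4, 5, 6, 7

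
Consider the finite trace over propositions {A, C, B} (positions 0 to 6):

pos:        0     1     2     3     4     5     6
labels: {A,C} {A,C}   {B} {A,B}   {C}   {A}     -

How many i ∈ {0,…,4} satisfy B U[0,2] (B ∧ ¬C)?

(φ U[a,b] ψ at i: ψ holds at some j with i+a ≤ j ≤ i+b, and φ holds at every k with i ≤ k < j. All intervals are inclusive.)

Evaluate at each i in [0,4]:
  i=0: ✗ (lhs fails at k=0 before rhs at j=2)
  i=1: ✗ (lhs fails at k=1 before rhs at j=2)
  i=2: ✓ (rhs at j=2)
  i=3: ✓ (rhs at j=3)
  i=4: ✗ (no rhs in [4,6])
Positions where it holds: {2, 3} → 2.

2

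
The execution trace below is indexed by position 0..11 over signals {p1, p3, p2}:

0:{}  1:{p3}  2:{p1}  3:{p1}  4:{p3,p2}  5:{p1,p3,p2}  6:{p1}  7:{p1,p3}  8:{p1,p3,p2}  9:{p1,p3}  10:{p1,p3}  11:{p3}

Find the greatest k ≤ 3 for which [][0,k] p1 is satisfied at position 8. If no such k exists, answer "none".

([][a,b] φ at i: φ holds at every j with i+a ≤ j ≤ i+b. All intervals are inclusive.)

2

p1 must hold from j=8 onward; find where it first fails.
  j=8: holds
  j=9: holds
  j=10: holds
  j=11: fails
Holds on [8,10], so largest k = 2.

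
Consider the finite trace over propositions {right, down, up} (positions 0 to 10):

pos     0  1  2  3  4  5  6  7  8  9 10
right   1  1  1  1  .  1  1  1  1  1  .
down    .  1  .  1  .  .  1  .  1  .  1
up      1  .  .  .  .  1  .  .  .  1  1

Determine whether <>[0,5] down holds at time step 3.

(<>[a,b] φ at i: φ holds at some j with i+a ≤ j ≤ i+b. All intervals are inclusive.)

Holds

Check down at each j in [3,8]:
  j=3: true
  j=4: false
  j=5: false
  j=6: true
  j=7: false
  j=8: true
Found at j=3 → formula holds.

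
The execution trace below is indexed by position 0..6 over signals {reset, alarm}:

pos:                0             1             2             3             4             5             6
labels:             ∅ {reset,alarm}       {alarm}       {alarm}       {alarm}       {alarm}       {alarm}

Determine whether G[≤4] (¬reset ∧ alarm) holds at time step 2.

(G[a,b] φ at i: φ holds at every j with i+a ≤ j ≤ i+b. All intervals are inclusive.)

Check (¬reset ∧ alarm) at every j in [2,6]:
  j=2: true
  j=3: true
  j=4: true
  j=5: true
  j=6: true
All positions satisfy it → formula holds.

Yes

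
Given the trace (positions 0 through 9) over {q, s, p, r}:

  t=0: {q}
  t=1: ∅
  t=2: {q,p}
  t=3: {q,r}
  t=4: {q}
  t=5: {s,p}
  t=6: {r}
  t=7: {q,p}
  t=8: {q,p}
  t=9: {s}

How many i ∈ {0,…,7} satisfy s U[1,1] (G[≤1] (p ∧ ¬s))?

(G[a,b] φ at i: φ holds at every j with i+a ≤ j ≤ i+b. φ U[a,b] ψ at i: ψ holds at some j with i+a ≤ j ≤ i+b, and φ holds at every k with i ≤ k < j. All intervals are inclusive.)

0

Evaluate at each i in [0,7]:
  i=0: ✗ (no rhs in [1,1])
  i=1: ✗ (no rhs in [2,2])
  i=2: ✗ (no rhs in [3,3])
  i=3: ✗ (no rhs in [4,4])
  i=4: ✗ (no rhs in [5,5])
  i=5: ✗ (no rhs in [6,6])
  i=6: ✗ (lhs fails at k=6 before rhs at j=7)
  i=7: ✗ (no rhs in [8,8])
Positions where it holds: {} → 0.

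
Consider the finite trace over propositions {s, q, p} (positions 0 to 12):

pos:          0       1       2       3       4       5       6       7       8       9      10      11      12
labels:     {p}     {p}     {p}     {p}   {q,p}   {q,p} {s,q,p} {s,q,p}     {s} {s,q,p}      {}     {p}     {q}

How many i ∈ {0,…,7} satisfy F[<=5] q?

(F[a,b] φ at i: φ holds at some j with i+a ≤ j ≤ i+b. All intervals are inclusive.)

Evaluate at each i in [0,7]:
  i=0: ✓ (witness j=4)
  i=1: ✓ (witness j=4)
  i=2: ✓ (witness j=4)
  i=3: ✓ (witness j=4)
  i=4: ✓ (witness j=4)
  i=5: ✓ (witness j=5)
  i=6: ✓ (witness j=6)
  i=7: ✓ (witness j=7)
Positions where it holds: {0, 1, 2, 3, 4, 5, 6, 7} → 8.

8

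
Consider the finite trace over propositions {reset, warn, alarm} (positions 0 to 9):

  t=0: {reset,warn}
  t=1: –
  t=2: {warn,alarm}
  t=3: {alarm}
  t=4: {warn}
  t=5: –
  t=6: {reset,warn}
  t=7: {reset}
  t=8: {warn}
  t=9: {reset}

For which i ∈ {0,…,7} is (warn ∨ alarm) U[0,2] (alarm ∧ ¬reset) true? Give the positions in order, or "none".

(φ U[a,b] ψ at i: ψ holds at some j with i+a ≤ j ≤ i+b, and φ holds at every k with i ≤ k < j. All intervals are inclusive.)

2, 3

Evaluate at each i in [0,7]:
  i=0: ✗ (lhs fails at k=1 before rhs at j=2)
  i=1: ✗ (lhs fails at k=1 before rhs at j=2)
  i=2: ✓ (rhs at j=2)
  i=3: ✓ (rhs at j=3)
  i=4: ✗ (no rhs in [4,6])
  i=5: ✗ (no rhs in [5,7])
  i=6: ✗ (no rhs in [6,8])
  i=7: ✗ (no rhs in [7,9])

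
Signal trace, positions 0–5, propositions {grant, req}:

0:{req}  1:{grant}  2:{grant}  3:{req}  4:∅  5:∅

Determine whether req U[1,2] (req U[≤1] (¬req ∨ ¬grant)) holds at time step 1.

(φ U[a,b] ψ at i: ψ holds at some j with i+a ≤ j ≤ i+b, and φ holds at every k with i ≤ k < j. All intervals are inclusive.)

No

Need some j in [2,3] with (req U[≤1] (¬req ∨ ¬grant)), and req at every k in [1,j-1].
  j=2: (req U[≤1] (¬req ∨ ¬grant)) holds, but req fails at k=1 → not this j.
  j=3: (req U[≤1] (¬req ∨ ¬grant)) holds, but req fails at k=1 → not this j.
No j in the window works → until fails.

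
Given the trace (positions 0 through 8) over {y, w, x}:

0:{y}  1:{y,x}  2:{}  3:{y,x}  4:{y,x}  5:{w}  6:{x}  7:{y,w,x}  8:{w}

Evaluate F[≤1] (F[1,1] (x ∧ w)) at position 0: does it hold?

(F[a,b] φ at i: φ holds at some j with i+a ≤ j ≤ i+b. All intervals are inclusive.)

False

Check F[1,1] (x ∧ w) at each j in [0,1]:
  j=0: fails (none in [1,1])
  j=1: fails (none in [2,2])
No position in the window satisfies it → formula fails.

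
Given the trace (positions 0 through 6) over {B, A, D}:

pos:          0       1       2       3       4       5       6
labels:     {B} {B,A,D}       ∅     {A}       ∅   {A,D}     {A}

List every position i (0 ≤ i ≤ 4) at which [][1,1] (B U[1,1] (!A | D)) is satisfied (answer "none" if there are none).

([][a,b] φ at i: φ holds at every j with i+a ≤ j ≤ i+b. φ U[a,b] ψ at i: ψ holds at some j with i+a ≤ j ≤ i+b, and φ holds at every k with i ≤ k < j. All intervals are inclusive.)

Evaluate at each i in [0,4]:
  i=0: ✓ (all of [1,1])
  i=1: ✗ (fails at j=2)
  i=2: ✗ (fails at j=3)
  i=3: ✗ (fails at j=4)
  i=4: ✗ (fails at j=5)

0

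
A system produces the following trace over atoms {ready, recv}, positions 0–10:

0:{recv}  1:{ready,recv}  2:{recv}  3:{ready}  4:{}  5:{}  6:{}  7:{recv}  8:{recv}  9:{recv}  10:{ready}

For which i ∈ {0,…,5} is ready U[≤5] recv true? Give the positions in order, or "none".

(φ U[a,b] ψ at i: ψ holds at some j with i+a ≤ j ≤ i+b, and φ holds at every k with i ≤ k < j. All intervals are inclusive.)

Evaluate at each i in [0,5]:
  i=0: ✓ (rhs at j=0)
  i=1: ✓ (rhs at j=1)
  i=2: ✓ (rhs at j=2)
  i=3: ✗ (lhs fails at k=4 before rhs at j=7)
  i=4: ✗ (lhs fails at k=4 before rhs at j=7)
  i=5: ✗ (lhs fails at k=5 before rhs at j=7)

0, 1, 2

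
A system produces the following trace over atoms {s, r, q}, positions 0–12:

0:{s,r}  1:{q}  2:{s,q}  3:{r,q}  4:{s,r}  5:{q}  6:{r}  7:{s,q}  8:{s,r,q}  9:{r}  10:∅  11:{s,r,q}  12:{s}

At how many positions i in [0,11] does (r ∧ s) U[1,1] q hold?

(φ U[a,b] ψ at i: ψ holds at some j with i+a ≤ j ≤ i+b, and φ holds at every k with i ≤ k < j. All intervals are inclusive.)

Evaluate at each i in [0,11]:
  i=0: ✓ (rhs at j=1; lhs holds on [0,0])
  i=1: ✗ (lhs fails at k=1 before rhs at j=2)
  i=2: ✗ (lhs fails at k=2 before rhs at j=3)
  i=3: ✗ (no rhs in [4,4])
  i=4: ✓ (rhs at j=5; lhs holds on [4,4])
  i=5: ✗ (no rhs in [6,6])
  i=6: ✗ (lhs fails at k=6 before rhs at j=7)
  i=7: ✗ (lhs fails at k=7 before rhs at j=8)
  i=8: ✗ (no rhs in [9,9])
  i=9: ✗ (no rhs in [10,10])
  i=10: ✗ (lhs fails at k=10 before rhs at j=11)
  i=11: ✗ (no rhs in [12,12])
Positions where it holds: {0, 4} → 2.

2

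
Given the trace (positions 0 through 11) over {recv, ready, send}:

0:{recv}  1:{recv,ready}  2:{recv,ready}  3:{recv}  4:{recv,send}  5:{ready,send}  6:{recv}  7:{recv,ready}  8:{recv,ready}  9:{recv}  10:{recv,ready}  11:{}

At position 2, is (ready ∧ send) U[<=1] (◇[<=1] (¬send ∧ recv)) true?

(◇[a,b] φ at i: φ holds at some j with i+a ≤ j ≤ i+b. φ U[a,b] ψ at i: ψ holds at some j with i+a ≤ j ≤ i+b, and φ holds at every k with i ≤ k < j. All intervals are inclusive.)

Holds

Need some j in [2,3] with ◇[<=1] (¬send ∧ recv), and (ready ∧ send) at every k in [2,j-1].
  j=2: ◇[<=1] (¬send ∧ recv) holds; no prefix to check → satisfied.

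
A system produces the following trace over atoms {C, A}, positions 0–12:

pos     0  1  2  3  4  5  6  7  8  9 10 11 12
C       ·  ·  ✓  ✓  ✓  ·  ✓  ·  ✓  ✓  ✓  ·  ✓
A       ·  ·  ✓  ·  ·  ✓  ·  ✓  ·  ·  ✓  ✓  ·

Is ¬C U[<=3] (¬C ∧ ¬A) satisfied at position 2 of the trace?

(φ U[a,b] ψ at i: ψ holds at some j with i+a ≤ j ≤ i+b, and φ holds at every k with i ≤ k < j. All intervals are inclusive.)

Need some j in [2,5] with (¬C ∧ ¬A), and ¬C at every k in [2,j-1].
  j=2: (¬C ∧ ¬A) false.
  j=3: (¬C ∧ ¬A) false.
  j=4: (¬C ∧ ¬A) false.
  j=5: (¬C ∧ ¬A) false.
No j in the window works → until fails.

Does not hold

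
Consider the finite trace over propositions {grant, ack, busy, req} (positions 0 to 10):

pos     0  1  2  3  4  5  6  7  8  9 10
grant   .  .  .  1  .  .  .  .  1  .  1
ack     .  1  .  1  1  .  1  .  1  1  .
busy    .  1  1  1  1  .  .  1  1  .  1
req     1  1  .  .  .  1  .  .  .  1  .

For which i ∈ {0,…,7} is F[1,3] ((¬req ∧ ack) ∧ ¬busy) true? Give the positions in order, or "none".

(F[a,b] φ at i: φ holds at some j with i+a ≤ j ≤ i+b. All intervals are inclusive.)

3, 4, 5

Evaluate at each i in [0,7]:
  i=0: ✗ (none in [1,3])
  i=1: ✗ (none in [2,4])
  i=2: ✗ (none in [3,5])
  i=3: ✓ (witness j=6)
  i=4: ✓ (witness j=6)
  i=5: ✓ (witness j=6)
  i=6: ✗ (none in [7,9])
  i=7: ✗ (none in [8,10])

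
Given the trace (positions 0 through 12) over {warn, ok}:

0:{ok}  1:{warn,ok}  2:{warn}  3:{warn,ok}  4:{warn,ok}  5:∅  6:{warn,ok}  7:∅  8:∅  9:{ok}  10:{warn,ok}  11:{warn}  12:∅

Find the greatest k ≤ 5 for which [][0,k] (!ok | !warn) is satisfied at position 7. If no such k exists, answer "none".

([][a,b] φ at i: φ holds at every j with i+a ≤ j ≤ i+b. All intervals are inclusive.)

2

(!ok | !warn) must hold from j=7 onward; find where it first fails.
  j=7: holds
  j=8: holds
  j=9: holds
  j=10: fails
Holds on [7,9], so largest k = 2.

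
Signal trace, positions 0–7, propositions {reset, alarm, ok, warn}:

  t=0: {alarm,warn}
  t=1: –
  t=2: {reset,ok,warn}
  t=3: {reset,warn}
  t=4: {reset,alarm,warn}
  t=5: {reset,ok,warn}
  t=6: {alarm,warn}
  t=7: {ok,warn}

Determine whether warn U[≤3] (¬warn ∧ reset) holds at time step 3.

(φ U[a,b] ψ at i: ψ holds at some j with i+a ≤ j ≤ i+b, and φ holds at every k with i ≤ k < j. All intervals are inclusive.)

Need some j in [3,6] with (¬warn ∧ reset), and warn at every k in [3,j-1].
  j=3: (¬warn ∧ reset) false.
  j=4: (¬warn ∧ reset) false.
  j=5: (¬warn ∧ reset) false.
  j=6: (¬warn ∧ reset) false.
No j in the window works → until fails.

No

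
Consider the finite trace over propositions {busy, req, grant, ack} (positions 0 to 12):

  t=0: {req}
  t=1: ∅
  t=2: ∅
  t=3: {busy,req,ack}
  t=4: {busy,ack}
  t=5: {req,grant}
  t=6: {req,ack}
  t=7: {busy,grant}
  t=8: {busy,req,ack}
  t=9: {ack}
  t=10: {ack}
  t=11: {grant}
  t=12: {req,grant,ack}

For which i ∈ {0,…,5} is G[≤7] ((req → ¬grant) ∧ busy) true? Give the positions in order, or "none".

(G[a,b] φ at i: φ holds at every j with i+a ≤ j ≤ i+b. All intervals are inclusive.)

none

Evaluate at each i in [0,5]:
  i=0: ✗ (fails at j=0)
  i=1: ✗ (fails at j=1)
  i=2: ✗ (fails at j=2)
  i=3: ✗ (fails at j=5)
  i=4: ✗ (fails at j=5)
  i=5: ✗ (fails at j=5)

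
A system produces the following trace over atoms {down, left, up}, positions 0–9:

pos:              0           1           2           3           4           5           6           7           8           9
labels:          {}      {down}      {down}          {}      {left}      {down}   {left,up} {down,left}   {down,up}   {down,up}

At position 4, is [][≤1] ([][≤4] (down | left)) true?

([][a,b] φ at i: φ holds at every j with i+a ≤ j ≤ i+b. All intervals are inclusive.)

True

Check [][≤4] (down | left) at every j in [4,5]:
  j=4: holds on [4,8]
  j=5: holds on [5,9]
All positions satisfy it → formula holds.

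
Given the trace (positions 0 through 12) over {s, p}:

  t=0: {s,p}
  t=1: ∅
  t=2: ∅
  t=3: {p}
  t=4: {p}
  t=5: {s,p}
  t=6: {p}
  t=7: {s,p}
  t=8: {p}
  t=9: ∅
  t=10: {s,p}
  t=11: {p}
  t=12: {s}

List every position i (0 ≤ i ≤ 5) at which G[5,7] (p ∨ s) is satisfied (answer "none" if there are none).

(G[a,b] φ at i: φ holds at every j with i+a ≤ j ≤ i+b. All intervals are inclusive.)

0, 1, 5

Evaluate at each i in [0,5]:
  i=0: ✓ (all of [5,7])
  i=1: ✓ (all of [6,8])
  i=2: ✗ (fails at j=9)
  i=3: ✗ (fails at j=9)
  i=4: ✗ (fails at j=9)
  i=5: ✓ (all of [10,12])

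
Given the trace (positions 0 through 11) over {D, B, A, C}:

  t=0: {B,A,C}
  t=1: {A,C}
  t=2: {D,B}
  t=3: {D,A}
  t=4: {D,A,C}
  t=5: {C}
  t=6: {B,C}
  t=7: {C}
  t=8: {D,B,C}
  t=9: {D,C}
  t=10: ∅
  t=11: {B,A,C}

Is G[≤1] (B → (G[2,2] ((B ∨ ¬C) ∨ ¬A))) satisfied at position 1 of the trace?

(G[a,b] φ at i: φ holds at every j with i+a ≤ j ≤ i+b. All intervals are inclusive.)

Check (B → (G[2,2] ((B ∨ ¬C) ∨ ¬A))) at every j in [1,2]:
  j=1: antecedent false → ✓
  j=2: antecedent true; consequent fails at 4 → ✗
Fails at j=2 → formula fails.

False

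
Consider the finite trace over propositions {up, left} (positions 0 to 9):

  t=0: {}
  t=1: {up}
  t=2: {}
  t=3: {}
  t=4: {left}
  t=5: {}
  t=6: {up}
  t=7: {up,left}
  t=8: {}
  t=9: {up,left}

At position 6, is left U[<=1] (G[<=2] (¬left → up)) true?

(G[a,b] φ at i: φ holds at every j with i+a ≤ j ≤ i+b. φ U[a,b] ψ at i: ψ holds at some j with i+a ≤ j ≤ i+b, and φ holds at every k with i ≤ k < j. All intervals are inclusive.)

Need some j in [6,7] with G[<=2] (¬left → up), and left at every k in [6,j-1].
  j=6: G[<=2] (¬left → up) — fails at 8.
  j=7: G[<=2] (¬left → up) — fails at 8.
No j in the window works → until fails.

False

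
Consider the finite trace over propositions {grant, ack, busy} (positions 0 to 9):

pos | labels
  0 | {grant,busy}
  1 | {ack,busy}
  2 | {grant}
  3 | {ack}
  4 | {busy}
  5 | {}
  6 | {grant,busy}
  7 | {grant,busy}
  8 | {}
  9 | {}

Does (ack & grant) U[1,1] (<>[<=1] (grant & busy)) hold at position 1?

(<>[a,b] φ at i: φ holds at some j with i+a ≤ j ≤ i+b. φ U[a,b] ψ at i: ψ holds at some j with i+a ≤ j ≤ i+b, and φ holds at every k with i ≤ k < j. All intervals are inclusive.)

Need some j in [2,2] with <>[<=1] (grant & busy), and (ack & grant) at every k in [1,j-1].
  j=2: <>[<=1] (grant & busy) — fails (none in [2,3]).
No j in the window works → until fails.

False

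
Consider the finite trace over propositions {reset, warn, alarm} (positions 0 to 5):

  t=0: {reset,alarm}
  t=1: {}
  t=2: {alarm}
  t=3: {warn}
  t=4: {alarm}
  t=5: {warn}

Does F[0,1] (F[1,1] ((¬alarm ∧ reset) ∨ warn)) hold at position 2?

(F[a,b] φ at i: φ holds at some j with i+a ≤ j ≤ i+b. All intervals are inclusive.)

Check F[1,1] ((¬alarm ∧ reset) ∨ warn) at each j in [2,3]:
  j=2: holds (witness at 3)
  j=3: fails (none in [4,4])
Found at j=2 → formula holds.

Yes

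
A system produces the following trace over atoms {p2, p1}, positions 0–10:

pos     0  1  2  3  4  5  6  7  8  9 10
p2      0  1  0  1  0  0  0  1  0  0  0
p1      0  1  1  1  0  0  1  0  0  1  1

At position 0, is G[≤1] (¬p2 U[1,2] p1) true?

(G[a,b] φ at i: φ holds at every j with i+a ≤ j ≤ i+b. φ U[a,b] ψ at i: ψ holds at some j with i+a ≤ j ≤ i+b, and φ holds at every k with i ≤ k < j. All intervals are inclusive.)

Does not hold

Check (¬p2 U[1,2] p1) at every j in [0,1]:
  j=0: holds
  j=1: fails
Fails at j=1 → formula fails.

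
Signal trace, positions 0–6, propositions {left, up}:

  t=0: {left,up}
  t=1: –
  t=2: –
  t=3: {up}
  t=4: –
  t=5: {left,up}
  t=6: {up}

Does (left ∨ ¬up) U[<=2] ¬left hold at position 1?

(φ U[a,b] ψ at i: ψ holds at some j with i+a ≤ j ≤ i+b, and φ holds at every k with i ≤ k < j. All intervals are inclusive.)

Need some j in [1,3] with ¬left, and (left ∨ ¬up) at every k in [1,j-1].
  j=1: ¬left holds; no prefix to check → satisfied.

True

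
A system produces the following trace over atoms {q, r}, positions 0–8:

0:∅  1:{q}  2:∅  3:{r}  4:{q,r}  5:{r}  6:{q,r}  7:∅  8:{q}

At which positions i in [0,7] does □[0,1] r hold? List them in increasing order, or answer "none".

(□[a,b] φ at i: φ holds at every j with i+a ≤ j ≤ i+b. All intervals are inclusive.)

3, 4, 5

Evaluate at each i in [0,7]:
  i=0: ✗ (fails at j=0)
  i=1: ✗ (fails at j=1)
  i=2: ✗ (fails at j=2)
  i=3: ✓ (all of [3,4])
  i=4: ✓ (all of [4,5])
  i=5: ✓ (all of [5,6])
  i=6: ✗ (fails at j=7)
  i=7: ✗ (fails at j=7)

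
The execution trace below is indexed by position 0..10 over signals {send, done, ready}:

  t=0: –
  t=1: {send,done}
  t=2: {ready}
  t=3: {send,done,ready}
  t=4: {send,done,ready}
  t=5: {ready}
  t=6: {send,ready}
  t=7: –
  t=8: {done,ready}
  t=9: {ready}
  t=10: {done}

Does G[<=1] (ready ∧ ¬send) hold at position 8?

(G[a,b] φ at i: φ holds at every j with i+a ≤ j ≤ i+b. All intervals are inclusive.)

Yes

Check (ready ∧ ¬send) at every j in [8,9]:
  j=8: true
  j=9: true
All positions satisfy it → formula holds.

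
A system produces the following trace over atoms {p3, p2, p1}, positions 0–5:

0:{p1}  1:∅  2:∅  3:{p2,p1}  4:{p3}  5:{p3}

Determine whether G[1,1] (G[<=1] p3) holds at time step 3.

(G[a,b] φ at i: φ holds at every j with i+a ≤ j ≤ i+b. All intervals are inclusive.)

Check G[<=1] p3 at every j in [4,4]:
  j=4: holds on [4,5]
All positions satisfy it → formula holds.

True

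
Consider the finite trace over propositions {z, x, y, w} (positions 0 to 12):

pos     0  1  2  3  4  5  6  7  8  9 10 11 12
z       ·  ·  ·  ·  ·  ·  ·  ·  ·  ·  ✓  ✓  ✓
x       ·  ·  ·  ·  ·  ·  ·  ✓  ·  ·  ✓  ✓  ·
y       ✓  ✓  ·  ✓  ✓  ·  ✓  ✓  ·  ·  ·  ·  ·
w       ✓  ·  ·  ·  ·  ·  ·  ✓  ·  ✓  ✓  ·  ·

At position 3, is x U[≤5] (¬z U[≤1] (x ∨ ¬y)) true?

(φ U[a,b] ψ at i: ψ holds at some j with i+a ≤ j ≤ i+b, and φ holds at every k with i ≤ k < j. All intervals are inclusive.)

False

Need some j in [3,8] with (¬z U[≤1] (x ∨ ¬y)), and x at every k in [3,j-1].
  j=3: (¬z U[≤1] (x ∨ ¬y)) — fails.
  j=4: (¬z U[≤1] (x ∨ ¬y)) holds, but x fails at k=3 → not this j.
  j=5: (¬z U[≤1] (x ∨ ¬y)) holds, but x fails at k=3 → not this j.
  j=6: (¬z U[≤1] (x ∨ ¬y)) holds, but x fails at k=3 → not this j.
  j=7: (¬z U[≤1] (x ∨ ¬y)) holds, but x fails at k=3 → not this j.
  j=8: (¬z U[≤1] (x ∨ ¬y)) holds, but x fails at k=3 → not this j.
No j in the window works → until fails.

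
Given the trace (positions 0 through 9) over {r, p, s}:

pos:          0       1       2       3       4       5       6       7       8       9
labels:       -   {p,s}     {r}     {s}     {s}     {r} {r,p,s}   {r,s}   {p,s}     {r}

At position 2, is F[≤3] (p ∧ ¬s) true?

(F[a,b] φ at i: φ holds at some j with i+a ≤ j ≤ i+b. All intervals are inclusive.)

Does not hold

Check (p ∧ ¬s) at each j in [2,5]:
  j=2: false
  j=3: false
  j=4: false
  j=5: false
No position in the window satisfies it → formula fails.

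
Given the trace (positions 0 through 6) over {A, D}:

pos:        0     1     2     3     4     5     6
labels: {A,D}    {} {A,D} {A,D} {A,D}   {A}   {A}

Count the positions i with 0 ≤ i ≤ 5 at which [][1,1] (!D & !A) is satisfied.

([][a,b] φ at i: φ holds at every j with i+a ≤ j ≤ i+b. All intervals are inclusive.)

Evaluate at each i in [0,5]:
  i=0: ✓ (all of [1,1])
  i=1: ✗ (fails at j=2)
  i=2: ✗ (fails at j=3)
  i=3: ✗ (fails at j=4)
  i=4: ✗ (fails at j=5)
  i=5: ✗ (fails at j=6)
Positions where it holds: {0} → 1.

1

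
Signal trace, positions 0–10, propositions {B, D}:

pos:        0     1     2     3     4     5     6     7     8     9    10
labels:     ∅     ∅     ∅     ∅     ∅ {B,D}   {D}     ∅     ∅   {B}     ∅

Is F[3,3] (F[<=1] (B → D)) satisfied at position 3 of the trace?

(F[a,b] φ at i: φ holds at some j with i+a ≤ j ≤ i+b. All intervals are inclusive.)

Check F[<=1] (B → D) at each j in [6,6]:
  j=6: holds (witness at 6)
Found at j=6 → formula holds.

Holds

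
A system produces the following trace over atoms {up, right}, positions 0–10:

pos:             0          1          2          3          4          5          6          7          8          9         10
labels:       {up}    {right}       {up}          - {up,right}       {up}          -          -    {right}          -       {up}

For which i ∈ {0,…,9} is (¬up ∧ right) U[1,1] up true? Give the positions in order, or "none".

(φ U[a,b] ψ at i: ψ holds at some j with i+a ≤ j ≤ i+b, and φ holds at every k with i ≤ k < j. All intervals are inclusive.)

1

Evaluate at each i in [0,9]:
  i=0: ✗ (no rhs in [1,1])
  i=1: ✓ (rhs at j=2; lhs holds on [1,1])
  i=2: ✗ (no rhs in [3,3])
  i=3: ✗ (lhs fails at k=3 before rhs at j=4)
  i=4: ✗ (lhs fails at k=4 before rhs at j=5)
  i=5: ✗ (no rhs in [6,6])
  i=6: ✗ (no rhs in [7,7])
  i=7: ✗ (no rhs in [8,8])
  i=8: ✗ (no rhs in [9,9])
  i=9: ✗ (lhs fails at k=9 before rhs at j=10)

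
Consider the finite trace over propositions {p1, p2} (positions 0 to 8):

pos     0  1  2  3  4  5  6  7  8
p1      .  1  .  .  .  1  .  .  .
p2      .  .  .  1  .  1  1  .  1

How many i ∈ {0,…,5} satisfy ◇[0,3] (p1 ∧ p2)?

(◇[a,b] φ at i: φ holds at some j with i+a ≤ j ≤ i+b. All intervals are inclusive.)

4

Evaluate at each i in [0,5]:
  i=0: ✗ (none in [0,3])
  i=1: ✗ (none in [1,4])
  i=2: ✓ (witness j=5)
  i=3: ✓ (witness j=5)
  i=4: ✓ (witness j=5)
  i=5: ✓ (witness j=5)
Positions where it holds: {2, 3, 4, 5} → 4.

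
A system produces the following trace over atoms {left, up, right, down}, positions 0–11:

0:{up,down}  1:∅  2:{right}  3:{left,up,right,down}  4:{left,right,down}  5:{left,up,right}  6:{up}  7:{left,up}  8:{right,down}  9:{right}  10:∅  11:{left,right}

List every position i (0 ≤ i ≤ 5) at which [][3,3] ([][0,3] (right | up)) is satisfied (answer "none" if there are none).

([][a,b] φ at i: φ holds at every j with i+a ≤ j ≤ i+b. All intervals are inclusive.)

0, 1, 2, 3

Evaluate at each i in [0,5]:
  i=0: ✓ (all of [3,3])
  i=1: ✓ (all of [4,4])
  i=2: ✓ (all of [5,5])
  i=3: ✓ (all of [6,6])
  i=4: ✗ (fails at j=7)
  i=5: ✗ (fails at j=8)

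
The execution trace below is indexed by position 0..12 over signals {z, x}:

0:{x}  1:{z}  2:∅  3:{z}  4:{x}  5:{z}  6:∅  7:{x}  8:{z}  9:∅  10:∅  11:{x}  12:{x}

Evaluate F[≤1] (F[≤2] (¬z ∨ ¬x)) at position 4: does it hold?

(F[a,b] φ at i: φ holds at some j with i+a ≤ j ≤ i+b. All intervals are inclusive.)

Check F[≤2] (¬z ∨ ¬x) at each j in [4,5]:
  j=4: holds (witness at 4)
  j=5: holds (witness at 5)
Found at j=4 → formula holds.

Yes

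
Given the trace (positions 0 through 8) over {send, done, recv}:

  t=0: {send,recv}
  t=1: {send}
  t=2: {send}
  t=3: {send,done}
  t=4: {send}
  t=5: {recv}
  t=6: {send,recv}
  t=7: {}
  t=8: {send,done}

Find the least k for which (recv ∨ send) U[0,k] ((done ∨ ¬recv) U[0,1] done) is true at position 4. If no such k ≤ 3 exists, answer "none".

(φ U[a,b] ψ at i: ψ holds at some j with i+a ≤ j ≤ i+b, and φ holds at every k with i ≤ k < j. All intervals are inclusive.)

3

Need earliest j ≥ 4 with ((done ∨ ¬recv) U[0,1] done), and (recv ∨ send) at every k in [4,j-1].
  j=4: rhs fails.
  j=5: rhs fails.
  j=6: rhs fails.
  j=7: rhs holds; lhs holds on [4,6]. k = 3.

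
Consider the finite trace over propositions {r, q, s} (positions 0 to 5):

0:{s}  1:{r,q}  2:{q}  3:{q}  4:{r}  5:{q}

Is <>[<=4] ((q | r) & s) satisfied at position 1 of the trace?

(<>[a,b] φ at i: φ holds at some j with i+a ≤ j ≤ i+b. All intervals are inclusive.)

Check ((q | r) & s) at each j in [1,5]:
  j=1: false
  j=2: false
  j=3: false
  j=4: false
  j=5: false
No position in the window satisfies it → formula fails.

False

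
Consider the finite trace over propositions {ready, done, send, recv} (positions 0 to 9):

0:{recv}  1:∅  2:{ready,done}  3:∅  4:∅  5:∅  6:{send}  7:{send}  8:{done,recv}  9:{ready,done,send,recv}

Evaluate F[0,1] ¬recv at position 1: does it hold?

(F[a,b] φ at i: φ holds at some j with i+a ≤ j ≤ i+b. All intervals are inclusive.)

True

Check ¬recv at each j in [1,2]:
  j=1: true
  j=2: true
Found at j=1 → formula holds.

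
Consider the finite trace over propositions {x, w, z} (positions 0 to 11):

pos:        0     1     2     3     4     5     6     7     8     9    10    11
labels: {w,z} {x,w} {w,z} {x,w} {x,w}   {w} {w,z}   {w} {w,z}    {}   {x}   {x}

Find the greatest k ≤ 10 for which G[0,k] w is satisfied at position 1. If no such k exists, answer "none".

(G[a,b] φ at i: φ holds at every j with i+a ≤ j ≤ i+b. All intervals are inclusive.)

7

w must hold from j=1 onward; find where it first fails.
  j=1: holds
  j=2: holds
  j=3: holds
  j=4: holds
  j=5: holds
  j=6: holds
  j=7: holds
  j=8: holds
  j=9: fails
Holds on [1,8], so largest k = 7.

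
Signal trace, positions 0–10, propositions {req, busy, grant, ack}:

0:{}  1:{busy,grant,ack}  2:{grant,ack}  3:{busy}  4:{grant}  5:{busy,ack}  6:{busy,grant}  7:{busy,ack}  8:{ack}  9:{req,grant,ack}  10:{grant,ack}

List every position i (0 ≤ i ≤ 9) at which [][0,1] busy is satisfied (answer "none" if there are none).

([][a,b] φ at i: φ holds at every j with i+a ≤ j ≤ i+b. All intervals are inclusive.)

Evaluate at each i in [0,9]:
  i=0: ✗ (fails at j=0)
  i=1: ✗ (fails at j=2)
  i=2: ✗ (fails at j=2)
  i=3: ✗ (fails at j=4)
  i=4: ✗ (fails at j=4)
  i=5: ✓ (all of [5,6])
  i=6: ✓ (all of [6,7])
  i=7: ✗ (fails at j=8)
  i=8: ✗ (fails at j=8)
  i=9: ✗ (fails at j=9)

5, 6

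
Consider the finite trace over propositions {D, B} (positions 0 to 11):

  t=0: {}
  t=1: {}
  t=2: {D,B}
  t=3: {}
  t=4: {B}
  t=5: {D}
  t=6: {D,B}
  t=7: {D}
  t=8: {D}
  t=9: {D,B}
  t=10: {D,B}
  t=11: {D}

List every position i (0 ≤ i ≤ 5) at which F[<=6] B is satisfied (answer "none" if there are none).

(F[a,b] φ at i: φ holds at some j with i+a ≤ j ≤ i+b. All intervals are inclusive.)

0, 1, 2, 3, 4, 5

Evaluate at each i in [0,5]:
  i=0: ✓ (witness j=2)
  i=1: ✓ (witness j=2)
  i=2: ✓ (witness j=2)
  i=3: ✓ (witness j=4)
  i=4: ✓ (witness j=4)
  i=5: ✓ (witness j=6)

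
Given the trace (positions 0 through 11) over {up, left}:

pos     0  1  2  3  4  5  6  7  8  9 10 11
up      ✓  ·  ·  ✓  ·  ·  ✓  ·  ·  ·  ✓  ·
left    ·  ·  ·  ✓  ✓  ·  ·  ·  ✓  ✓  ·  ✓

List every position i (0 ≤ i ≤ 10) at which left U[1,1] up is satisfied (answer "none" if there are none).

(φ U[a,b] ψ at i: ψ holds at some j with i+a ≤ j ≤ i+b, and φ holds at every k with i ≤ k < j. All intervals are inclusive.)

Evaluate at each i in [0,10]:
  i=0: ✗ (no rhs in [1,1])
  i=1: ✗ (no rhs in [2,2])
  i=2: ✗ (lhs fails at k=2 before rhs at j=3)
  i=3: ✗ (no rhs in [4,4])
  i=4: ✗ (no rhs in [5,5])
  i=5: ✗ (lhs fails at k=5 before rhs at j=6)
  i=6: ✗ (no rhs in [7,7])
  i=7: ✗ (no rhs in [8,8])
  i=8: ✗ (no rhs in [9,9])
  i=9: ✓ (rhs at j=10; lhs holds on [9,9])
  i=10: ✗ (no rhs in [11,11])

9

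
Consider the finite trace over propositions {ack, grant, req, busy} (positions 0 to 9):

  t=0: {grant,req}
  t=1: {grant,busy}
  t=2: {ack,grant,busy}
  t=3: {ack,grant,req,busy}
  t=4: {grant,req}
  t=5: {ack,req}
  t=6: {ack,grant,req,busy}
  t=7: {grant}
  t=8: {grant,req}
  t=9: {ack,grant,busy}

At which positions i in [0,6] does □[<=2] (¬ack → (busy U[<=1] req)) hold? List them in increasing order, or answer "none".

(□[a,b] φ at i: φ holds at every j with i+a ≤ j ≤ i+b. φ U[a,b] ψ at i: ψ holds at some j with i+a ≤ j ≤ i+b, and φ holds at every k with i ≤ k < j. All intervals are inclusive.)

2, 3, 4

Evaluate at each i in [0,6]:
  i=0: ✗ (fails at j=1)
  i=1: ✗ (fails at j=1)
  i=2: ✓ (all of [2,4])
  i=3: ✓ (all of [3,5])
  i=4: ✓ (all of [4,6])
  i=5: ✗ (fails at j=7)
  i=6: ✗ (fails at j=7)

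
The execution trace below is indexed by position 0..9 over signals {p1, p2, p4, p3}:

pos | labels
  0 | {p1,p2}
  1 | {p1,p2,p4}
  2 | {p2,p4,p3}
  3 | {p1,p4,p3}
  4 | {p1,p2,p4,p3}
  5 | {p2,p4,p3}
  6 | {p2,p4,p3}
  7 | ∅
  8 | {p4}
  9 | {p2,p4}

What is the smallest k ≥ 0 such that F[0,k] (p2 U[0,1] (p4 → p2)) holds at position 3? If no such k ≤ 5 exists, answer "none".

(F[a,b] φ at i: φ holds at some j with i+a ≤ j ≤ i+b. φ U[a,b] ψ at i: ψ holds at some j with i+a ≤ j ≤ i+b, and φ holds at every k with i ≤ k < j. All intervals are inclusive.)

1

Scan j = 3,4,… for (p2 U[0,1] (p4 → p2)):
  j=3: fails
  j=4: holds
First hit at j=4, so smallest k = 4-3 = 1.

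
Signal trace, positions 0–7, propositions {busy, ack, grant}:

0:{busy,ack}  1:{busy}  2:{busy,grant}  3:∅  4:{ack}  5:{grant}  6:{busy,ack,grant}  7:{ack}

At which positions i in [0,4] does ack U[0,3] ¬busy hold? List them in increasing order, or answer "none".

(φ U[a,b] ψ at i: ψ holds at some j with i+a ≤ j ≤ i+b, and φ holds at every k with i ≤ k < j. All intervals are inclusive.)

Evaluate at each i in [0,4]:
  i=0: ✗ (lhs fails at k=1 before rhs at j=3)
  i=1: ✗ (lhs fails at k=1 before rhs at j=3)
  i=2: ✗ (lhs fails at k=2 before rhs at j=3)
  i=3: ✓ (rhs at j=3)
  i=4: ✓ (rhs at j=4)

3, 4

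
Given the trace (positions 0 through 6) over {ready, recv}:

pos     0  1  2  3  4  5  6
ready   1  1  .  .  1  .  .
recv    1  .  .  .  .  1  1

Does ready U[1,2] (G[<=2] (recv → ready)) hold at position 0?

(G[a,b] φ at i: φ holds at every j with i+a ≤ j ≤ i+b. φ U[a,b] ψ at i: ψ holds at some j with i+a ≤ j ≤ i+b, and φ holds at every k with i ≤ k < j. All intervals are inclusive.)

Yes

Need some j in [1,2] with G[<=2] (recv → ready), and ready at every k in [0,j-1].
  j=1: G[<=2] (recv → ready) holds; ready holds at every k in [0,0] → satisfied.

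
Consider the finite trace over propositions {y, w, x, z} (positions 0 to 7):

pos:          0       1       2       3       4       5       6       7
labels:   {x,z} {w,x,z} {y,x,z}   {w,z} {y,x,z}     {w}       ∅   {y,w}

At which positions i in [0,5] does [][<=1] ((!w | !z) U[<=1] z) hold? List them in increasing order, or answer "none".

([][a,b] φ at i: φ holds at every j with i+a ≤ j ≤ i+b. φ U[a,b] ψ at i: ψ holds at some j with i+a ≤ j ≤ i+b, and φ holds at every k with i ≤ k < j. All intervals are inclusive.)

0, 1, 2, 3

Evaluate at each i in [0,5]:
  i=0: ✓ (all of [0,1])
  i=1: ✓ (all of [1,2])
  i=2: ✓ (all of [2,3])
  i=3: ✓ (all of [3,4])
  i=4: ✗ (fails at j=5)
  i=5: ✗ (fails at j=5)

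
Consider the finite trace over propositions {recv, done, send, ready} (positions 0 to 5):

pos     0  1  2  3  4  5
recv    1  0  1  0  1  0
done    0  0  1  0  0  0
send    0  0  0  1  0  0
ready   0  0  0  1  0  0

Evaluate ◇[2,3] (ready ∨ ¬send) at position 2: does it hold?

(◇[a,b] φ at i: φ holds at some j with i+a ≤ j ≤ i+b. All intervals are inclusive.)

Check (ready ∨ ¬send) at each j in [4,5]:
  j=4: true
  j=5: true
Found at j=4 → formula holds.

True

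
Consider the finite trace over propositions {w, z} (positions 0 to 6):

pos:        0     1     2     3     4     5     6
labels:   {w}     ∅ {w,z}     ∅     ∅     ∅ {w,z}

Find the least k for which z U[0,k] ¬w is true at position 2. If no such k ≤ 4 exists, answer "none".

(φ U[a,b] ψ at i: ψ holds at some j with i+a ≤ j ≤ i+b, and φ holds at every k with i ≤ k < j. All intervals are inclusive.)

1

Need earliest j ≥ 2 with ¬w, and z at every k in [2,j-1].
  j=2: rhs fails.
  j=3: rhs holds; lhs holds on [2,2]. k = 1.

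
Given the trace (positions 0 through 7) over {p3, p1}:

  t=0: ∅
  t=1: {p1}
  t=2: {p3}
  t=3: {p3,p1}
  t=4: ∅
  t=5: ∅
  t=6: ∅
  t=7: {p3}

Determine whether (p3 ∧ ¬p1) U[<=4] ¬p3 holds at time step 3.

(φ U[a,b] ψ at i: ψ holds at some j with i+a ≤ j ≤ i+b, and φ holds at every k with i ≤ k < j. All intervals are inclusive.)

Does not hold

Need some j in [3,7] with ¬p3, and (p3 ∧ ¬p1) at every k in [3,j-1].
  j=3: ¬p3 false.
  j=4: ¬p3 holds, but (p3 ∧ ¬p1) fails at k=3 → not this j.
  j=5: ¬p3 holds, but (p3 ∧ ¬p1) fails at k=3 → not this j.
  j=6: ¬p3 holds, but (p3 ∧ ¬p1) fails at k=3 → not this j.
  j=7: ¬p3 false.
No j in the window works → until fails.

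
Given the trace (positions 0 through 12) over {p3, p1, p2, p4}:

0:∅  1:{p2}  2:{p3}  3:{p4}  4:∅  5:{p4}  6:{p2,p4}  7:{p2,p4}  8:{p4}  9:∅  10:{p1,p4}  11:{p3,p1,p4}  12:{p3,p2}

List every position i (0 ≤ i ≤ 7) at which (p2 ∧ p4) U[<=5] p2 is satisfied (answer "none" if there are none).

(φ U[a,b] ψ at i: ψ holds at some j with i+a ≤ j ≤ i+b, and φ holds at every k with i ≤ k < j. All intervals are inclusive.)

1, 6, 7

Evaluate at each i in [0,7]:
  i=0: ✗ (lhs fails at k=0 before rhs at j=1)
  i=1: ✓ (rhs at j=1)
  i=2: ✗ (lhs fails at k=2 before rhs at j=6)
  i=3: ✗ (lhs fails at k=3 before rhs at j=6)
  i=4: ✗ (lhs fails at k=4 before rhs at j=6)
  i=5: ✗ (lhs fails at k=5 before rhs at j=6)
  i=6: ✓ (rhs at j=6)
  i=7: ✓ (rhs at j=7)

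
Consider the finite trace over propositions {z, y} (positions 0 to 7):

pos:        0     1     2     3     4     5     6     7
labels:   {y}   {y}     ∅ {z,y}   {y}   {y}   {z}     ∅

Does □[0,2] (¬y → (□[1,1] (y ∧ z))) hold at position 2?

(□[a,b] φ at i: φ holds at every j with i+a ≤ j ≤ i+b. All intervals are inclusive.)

True

Check (¬y → (□[1,1] (y ∧ z))) at every j in [2,4]:
  j=2: antecedent true; consequent holds on [3,3] → ✓
  j=3: antecedent false → ✓
  j=4: antecedent false → ✓
All positions satisfy it → formula holds.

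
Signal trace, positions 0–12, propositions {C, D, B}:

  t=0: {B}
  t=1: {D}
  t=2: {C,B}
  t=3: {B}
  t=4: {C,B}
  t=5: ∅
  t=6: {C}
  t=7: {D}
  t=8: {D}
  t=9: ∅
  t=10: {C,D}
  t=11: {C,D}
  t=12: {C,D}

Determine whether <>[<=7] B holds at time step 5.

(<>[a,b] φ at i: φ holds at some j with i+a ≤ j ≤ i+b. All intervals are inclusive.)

Does not hold

Check B at each j in [5,12]:
  j=5: false
  j=6: false
  j=7: false
  j=8: false
  j=9: false
  j=10: false
  j=11: false
  j=12: false
No position in the window satisfies it → formula fails.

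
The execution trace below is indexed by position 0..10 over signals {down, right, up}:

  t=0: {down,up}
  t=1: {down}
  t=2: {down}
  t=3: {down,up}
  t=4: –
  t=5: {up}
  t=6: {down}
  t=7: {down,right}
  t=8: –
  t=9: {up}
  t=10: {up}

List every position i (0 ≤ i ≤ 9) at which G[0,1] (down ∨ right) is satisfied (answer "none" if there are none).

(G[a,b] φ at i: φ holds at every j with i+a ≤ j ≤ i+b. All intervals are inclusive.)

0, 1, 2, 6

Evaluate at each i in [0,9]:
  i=0: ✓ (all of [0,1])
  i=1: ✓ (all of [1,2])
  i=2: ✓ (all of [2,3])
  i=3: ✗ (fails at j=4)
  i=4: ✗ (fails at j=4)
  i=5: ✗ (fails at j=5)
  i=6: ✓ (all of [6,7])
  i=7: ✗ (fails at j=8)
  i=8: ✗ (fails at j=8)
  i=9: ✗ (fails at j=9)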